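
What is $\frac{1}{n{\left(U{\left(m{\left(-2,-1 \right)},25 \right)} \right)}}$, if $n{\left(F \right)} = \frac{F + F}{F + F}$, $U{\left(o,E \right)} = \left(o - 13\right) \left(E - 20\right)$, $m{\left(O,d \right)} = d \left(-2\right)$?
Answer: $1$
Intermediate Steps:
$m{\left(O,d \right)} = - 2 d$
$U{\left(o,E \right)} = \left(-20 + E\right) \left(-13 + o\right)$ ($U{\left(o,E \right)} = \left(-13 + o\right) \left(-20 + E\right) = \left(-20 + E\right) \left(-13 + o\right)$)
$n{\left(F \right)} = 1$ ($n{\left(F \right)} = \frac{2 F}{2 F} = 2 F \frac{1}{2 F} = 1$)
$\frac{1}{n{\left(U{\left(m{\left(-2,-1 \right)},25 \right)} \right)}} = 1^{-1} = 1$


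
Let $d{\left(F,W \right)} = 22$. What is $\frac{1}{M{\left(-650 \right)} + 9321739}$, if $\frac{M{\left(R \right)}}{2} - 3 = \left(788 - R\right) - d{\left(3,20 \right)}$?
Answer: $\frac{1}{9324577} \approx 1.0724 \cdot 10^{-7}$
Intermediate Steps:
$M{\left(R \right)} = 1538 - 2 R$ ($M{\left(R \right)} = 6 + 2 \left(\left(788 - R\right) - 22\right) = 6 + 2 \left(766 - R\right) = 6 - \left(-1532 + 2 R\right) = 1538 - 2 R$)
$\frac{1}{M{\left(-650 \right)} + 9321739} = \frac{1}{\left(1538 - -1300\right) + 9321739} = \frac{1}{\left(1538 + 1300\right) + 9321739} = \frac{1}{2838 + 9321739} = \frac{1}{9324577}$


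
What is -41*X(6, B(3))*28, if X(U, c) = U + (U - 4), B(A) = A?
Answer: -9184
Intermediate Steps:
X(U, c) = -4 + 2*U (X(U, c) = U + (-4 + U) = -4 + 2*U)
-41*X(6, B(3))*28 = -41*(-4 + 2*6)*28 = -41*(-4 + 12)*28 = -41*8*28 = -328*28 = -9184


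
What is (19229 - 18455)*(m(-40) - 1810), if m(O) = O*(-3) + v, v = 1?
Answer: -1307286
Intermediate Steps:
m(O) = 1 - 3*O (m(O) = O*(-3) + 1 = -3*O + 1 = 1 - 3*O)
(19229 - 18455)*(m(-40) - 1810) = (19229 - 18455)*((1 - 3*(-40)) - 1810) = 774*((1 + 120) - 1810) = 774*(121 - 1810) = 774*(-1689) = -1307286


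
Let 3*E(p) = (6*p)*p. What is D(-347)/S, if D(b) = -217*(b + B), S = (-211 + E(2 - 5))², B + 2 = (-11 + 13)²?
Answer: 74865/37249 ≈ 2.0099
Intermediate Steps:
B = 2 (B = -2 + (-11 + 13)² = -2 + 2² = -2 + 4 = 2)
E(p) = 2*p² (E(p) = ((6*p)*p)/3 = (6*p²)/3 = 2*p²)
S = 37249 (S = (-211 + 2*(2 - 5)²)² = (-211 + 2*(-3)²)² = (-211 + 2*9)² = (-211 + 18)² = (-193)² = 37249)
D(b) = -434 - 217*b (D(b) = -217*(b + 2) = -217*(2 + b) = -434 - 217*b)
D(-347)/S = (-434 - 217*(-347))/37249 = (-434 + 75299)*(1/37249) = 74865*(1/37249) = 74865/37249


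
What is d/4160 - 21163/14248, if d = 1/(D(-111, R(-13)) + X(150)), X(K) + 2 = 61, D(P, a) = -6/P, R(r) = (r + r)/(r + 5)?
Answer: -142280087/95790400 ≈ -1.4853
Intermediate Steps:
R(r) = 2*r/(5 + r) (R(r) = (2*r)/(5 + r) = 2*r/(5 + r))
X(K) = 59 (X(K) = -2 + 61 = 59)
d = 37/2185 (d = 1/(-6/(-111) + 59) = 1/(-6*(-1/111) + 59) = 1/(2/37 + 59) = 1/(2185/37) = 37/2185 ≈ 0.016934)
d/4160 - 21163/14248 = (37/2185)/4160 - 21163/14248 = (37/2185)*(1/4160) - 21163*1/14248 = 37/9089600 - 21163/14248 = -142280087/95790400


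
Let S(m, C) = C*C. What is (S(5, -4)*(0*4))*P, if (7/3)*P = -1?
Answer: 0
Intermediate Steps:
P = -3/7 (P = (3/7)*(-1) = -3/7 ≈ -0.42857)
S(m, C) = C²
(S(5, -4)*(0*4))*P = ((-4)²*(0*4))*(-3/7) = (16*0)*(-3/7) = 0*(-3/7) = 0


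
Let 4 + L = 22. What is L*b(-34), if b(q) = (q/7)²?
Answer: 20808/49 ≈ 424.65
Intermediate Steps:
b(q) = q²/49 (b(q) = (q*(⅐))² = (q/7)² = q²/49)
L = 18 (L = -4 + 22 = 18)
L*b(-34) = 18*((1/49)*(-34)²) = 18*((1/49)*1156) = 18*(1156/49) = 20808/49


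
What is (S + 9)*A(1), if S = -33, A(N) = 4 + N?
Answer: -120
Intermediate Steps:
(S + 9)*A(1) = (-33 + 9)*(4 + 1) = -24*5 = -120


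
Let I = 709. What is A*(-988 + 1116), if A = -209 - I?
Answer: -117504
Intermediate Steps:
A = -918 (A = -209 - 1*709 = -209 - 709 = -918)
A*(-988 + 1116) = -918*(-988 + 1116) = -918*128 = -117504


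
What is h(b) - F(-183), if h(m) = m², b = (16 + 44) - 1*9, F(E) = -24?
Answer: 2625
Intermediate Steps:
b = 51 (b = 60 - 9 = 51)
h(b) - F(-183) = 51² - 1*(-24) = 2601 + 24 = 2625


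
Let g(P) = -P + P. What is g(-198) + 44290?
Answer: 44290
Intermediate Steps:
g(P) = 0
g(-198) + 44290 = 0 + 44290 = 44290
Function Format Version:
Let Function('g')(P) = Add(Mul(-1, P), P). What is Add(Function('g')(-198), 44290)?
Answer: 44290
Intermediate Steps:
Function('g')(P) = 0
Add(Function('g')(-198), 44290) = Add(0, 44290) = 44290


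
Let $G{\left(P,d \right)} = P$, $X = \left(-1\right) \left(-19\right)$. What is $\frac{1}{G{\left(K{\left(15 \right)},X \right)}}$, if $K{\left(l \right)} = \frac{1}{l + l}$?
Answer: $30$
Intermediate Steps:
$X = 19$
$K{\left(l \right)} = \frac{1}{2 l}$
$\frac{1}{G{\left(K{\left(15 \right)},X \right)}} = \frac{1}{\frac{1}{2} \cdot \frac{1}{15}} = \frac{1}{\frac{1}{30}} = 30$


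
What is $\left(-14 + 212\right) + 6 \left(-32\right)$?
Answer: $6$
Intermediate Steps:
$\left(-14 + 212\right) + 6 \left(-32\right) = 198 - 192 = 6$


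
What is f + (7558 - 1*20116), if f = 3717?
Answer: -8841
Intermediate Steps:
f + (7558 - 1*20116) = 3717 + (7558 - 1*20116) = 3717 + (7558 - 20116) = 3717 - 12558 = -8841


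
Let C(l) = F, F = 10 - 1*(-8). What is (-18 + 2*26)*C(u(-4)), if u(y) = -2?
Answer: 612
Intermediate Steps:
F = 18 (F = 10 + 8 = 18)
C(l) = 18
(-18 + 2*26)*C(u(-4)) = (-18 + 2*26)*18 = (-18 + 52)*18 = 34*18 = 612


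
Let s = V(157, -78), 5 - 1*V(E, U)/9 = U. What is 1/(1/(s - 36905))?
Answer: -36158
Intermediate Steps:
V(E, U) = 45 - 9*U
s = 747 (s = 45 - 9*(-78) = 45 + 702 = 747)
1/(1/(s - 36905)) = 1/(1/(747 - 36905)) = 1/(1/(-36158)) = 1/(-1/36158) = -36158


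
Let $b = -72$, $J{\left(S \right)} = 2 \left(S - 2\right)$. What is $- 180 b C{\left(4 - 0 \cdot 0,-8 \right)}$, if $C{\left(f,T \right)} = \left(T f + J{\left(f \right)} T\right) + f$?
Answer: $-777600$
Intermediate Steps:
$J{\left(S \right)} = -4 + 2 S$ ($J{\left(S \right)} = 2 \left(-2 + S\right) = -4 + 2 S$)
$C{\left(f,T \right)} = f + T f + T \left(-4 + 2 f\right)$ ($C{\left(f,T \right)} = \left(T f + \left(-4 + 2 f\right) T\right) + f = \left(T f + T \left(-4 + 2 f\right)\right) + f = f + T f + T \left(-4 + 2 f\right)$)
$- 180 b C{\left(4 - 0 \cdot 0,-8 \right)} = \left(-180\right) \left(-72\right) \left(\left(4 - 0 \cdot 0\right) - -32 + 3 \left(-8\right) \left(4 - 0 \cdot 0\right)\right) = 12960 \left(\left(4 - 0\right) + 32 + 3 \left(-8\right) \left(4 - 0\right)\right) = 12960 \left(\left(4 + 0\right) + 32 + 3 \left(-8\right) \left(4 + 0\right)\right) = 12960 \left(4 + 32 + 3 \left(-8\right) 4\right) = 12960 \left(4 + 32 - 96\right) = 12960 \left(-60\right) = -777600$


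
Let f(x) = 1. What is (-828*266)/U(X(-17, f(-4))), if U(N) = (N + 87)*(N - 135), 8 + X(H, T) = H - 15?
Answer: 31464/1175 ≈ 26.778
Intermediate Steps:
X(H, T) = -23 + H (X(H, T) = -8 + (H - 15) = -8 + (-15 + H) = -23 + H)
U(N) = (-135 + N)*(87 + N) (U(N) = (87 + N)*(-135 + N) = (-135 + N)*(87 + N))
(-828*266)/U(X(-17, f(-4))) = (-828*266)/(-11745 + (-23 - 17)**2 - 48*(-23 - 17)) = -220248/(-11745 + (-40)**2 - 48*(-40)) = -220248/(-11745 + 1600 + 1920) = -220248/(-8225) = -220248*(-1/8225) = 31464/1175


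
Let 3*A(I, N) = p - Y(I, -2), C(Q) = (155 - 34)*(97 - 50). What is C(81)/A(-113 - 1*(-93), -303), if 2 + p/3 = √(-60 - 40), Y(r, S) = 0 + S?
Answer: -17061/229 - 255915*I/458 ≈ -74.502 - 558.77*I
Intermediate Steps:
Y(r, S) = S
p = -6 + 30*I (p = -6 + 3*√(-60 - 40) = -6 + 3*√(-100) = -6 + 3*(10*I) = -6 + 30*I ≈ -6.0 + 30.0*I)
C(Q) = 5687 (C(Q) = 121*47 = 5687)
A(I, N) = -4/3 + 10*I (A(I, N) = ((-6 + 30*I) - 1*(-2))/3 = ((-6 + 30*I) + 2)/3 = (-4 + 30*I)/3 = -4/3 + 10*I)
C(81)/A(-113 - 1*(-93), -303) = 5687/(-4/3 + 10*I) = 5687*(9*(-4/3 - 10*I)/916) = 51183*(-4/3 - 10*I)/916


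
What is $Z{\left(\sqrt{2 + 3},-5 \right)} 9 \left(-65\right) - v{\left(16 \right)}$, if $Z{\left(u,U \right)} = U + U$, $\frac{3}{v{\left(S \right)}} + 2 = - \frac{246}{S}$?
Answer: $\frac{813174}{139} \approx 5850.2$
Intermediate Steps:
$v{\left(S \right)} = \frac{3}{-2 - \frac{246}{S}}$
$Z{\left(u,U \right)} = 2 U$
$Z{\left(\sqrt{2 + 3},-5 \right)} 9 \left(-65\right) - v{\left(16 \right)} = 2 \left(-5\right) 9 \left(-65\right) - \left(-3\right) 16 \frac{1}{246 + 2 \cdot 16} = \left(-10\right) 9 \left(-65\right) - \left(-3\right) 16 \frac{1}{246 + 32} = \left(-90\right) \left(-65\right) - \left(-3\right) 16 \cdot \frac{1}{278} = 5850 - \left(-3\right) 16 \cdot \frac{1}{278} = 5850 - - \frac{24}{139} = 5850 + \frac{24}{139} = \frac{813174}{139}$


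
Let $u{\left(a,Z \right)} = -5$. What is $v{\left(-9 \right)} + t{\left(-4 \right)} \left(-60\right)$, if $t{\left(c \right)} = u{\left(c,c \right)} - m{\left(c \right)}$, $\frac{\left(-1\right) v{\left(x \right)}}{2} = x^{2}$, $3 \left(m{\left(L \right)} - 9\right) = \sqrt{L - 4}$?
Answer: $678 + 40 i \sqrt{2} \approx 678.0 + 56.569 i$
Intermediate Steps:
$m{\left(L \right)} = 9 + \frac{\sqrt{-4 + L}}{3}$ ($m{\left(L \right)} = 9 + \frac{\sqrt{L - 4}}{3} = 9 + \frac{\sqrt{-4 + L}}{3}$)
$v{\left(x \right)} = - 2 x^{2}$
$t{\left(c \right)} = -14 - \frac{\sqrt{-4 + c}}{3}$ ($t{\left(c \right)} = -5 - \left(9 + \frac{\sqrt{-4 + c}}{3}\right) = -14 - \frac{\sqrt{-4 + c}}{3}$)
$v{\left(-9 \right)} + t{\left(-4 \right)} \left(-60\right) = - 2 \left(-9\right)^{2} + \left(-14 - \frac{\sqrt{-4 - 4}}{3}\right) \left(-60\right) = \left(-2\right) 81 + \left(-14 - \frac{\sqrt{-8}}{3}\right) \left(-60\right) = -162 + \left(-14 - \frac{2 i \sqrt{2}}{3}\right) \left(-60\right) = -162 + \left(840 + 40 i \sqrt{2}\right) = 678 + 40 i \sqrt{2}$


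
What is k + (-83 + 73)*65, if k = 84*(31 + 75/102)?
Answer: 34268/17 ≈ 2015.8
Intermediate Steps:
k = 45318/17 (k = 84*(31 + 75*(1/102)) = 84*(31 + 25/34) = 84*(1079/34) = 45318/17 ≈ 2665.8)
k + (-83 + 73)*65 = 45318/17 + (-83 + 73)*65 = 45318/17 - 10*65 = 45318/17 - 650 = 34268/17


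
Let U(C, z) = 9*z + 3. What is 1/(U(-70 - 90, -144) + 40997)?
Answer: 1/39704 ≈ 2.5186e-5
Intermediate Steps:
U(C, z) = 3 + 9*z
1/(U(-70 - 90, -144) + 40997) = 1/((3 + 9*(-144)) + 40997) = 1/((3 - 1296) + 40997) = 1/(-1293 + 40997) = 1/39704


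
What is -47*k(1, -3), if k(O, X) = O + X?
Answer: 94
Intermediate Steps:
-47*k(1, -3) = -47*(1 - 3) = -47*(-2) = 94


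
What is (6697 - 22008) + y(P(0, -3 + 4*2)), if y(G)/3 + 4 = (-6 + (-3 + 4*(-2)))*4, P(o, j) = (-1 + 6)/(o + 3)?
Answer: -15527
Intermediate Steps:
P(o, j) = 5/(3 + o)
y(G) = -216 (y(G) = -12 + 3*((-6 + (-3 + 4*(-2)))*4) = -12 + 3*((-6 + (-3 - 8))*4) = -12 + 3*((-6 - 11)*4) = -12 + 3*(-17*4) = -12 + 3*(-68) = -12 - 204 = -216)
(6697 - 22008) + y(P(0, -3 + 4*2)) = (6697 - 22008) - 216 = -15311 - 216 = -15527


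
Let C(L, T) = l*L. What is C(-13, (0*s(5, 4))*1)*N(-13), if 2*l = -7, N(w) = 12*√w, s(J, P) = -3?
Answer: 546*I*√13 ≈ 1968.6*I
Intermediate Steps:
l = -7/2 (l = (½)*(-7) = -7/2 ≈ -3.5000)
C(L, T) = -7*L/2
C(-13, (0*s(5, 4))*1)*N(-13) = (-7/2*(-13))*(12*√(-13)) = 91*(12*(I*√13))/2 = 91*(12*I*√13)/2 = 546*I*√13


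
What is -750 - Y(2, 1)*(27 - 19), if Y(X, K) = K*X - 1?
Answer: -758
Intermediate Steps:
Y(X, K) = -1 + K*X
-750 - Y(2, 1)*(27 - 19) = -750 - (-1 + 1*2)*(27 - 19) = -750 - (-1 + 2)*8 = -750 - 8 = -758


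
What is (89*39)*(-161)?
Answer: -558831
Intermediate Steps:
(89*39)*(-161) = 3471*(-161) = -558831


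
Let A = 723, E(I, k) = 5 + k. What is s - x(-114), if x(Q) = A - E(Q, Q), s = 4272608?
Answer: 4271776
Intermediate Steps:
x(Q) = 718 - Q (x(Q) = 723 - (5 + Q) = 723 + (-5 - Q) = 718 - Q)
s - x(-114) = 4272608 - (718 - 1*(-114)) = 4272608 - (718 + 114) = 4272608 - 1*832 = 4272608 - 832 = 4271776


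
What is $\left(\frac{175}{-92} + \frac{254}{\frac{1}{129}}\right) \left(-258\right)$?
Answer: $- \frac{388844313}{46} \approx -8.4531 \cdot 10^{6}$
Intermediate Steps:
$\left(\frac{175}{-92} + \frac{254}{\frac{1}{129}}\right) \left(-258\right) = \left(175 \left(- \frac{1}{92}\right) + 254 \frac{1}{\frac{1}{129}}\right) \left(-258\right) = \left(- \frac{175}{92} + 254 \cdot 129\right) \left(-258\right) = \left(- \frac{175}{92} + 32766\right) \left(-258\right) = \frac{3014297}{92} \left(-258\right) = - \frac{388844313}{46}$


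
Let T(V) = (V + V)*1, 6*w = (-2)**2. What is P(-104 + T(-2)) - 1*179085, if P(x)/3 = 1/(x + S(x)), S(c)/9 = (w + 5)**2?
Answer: -32414382/181 ≈ -1.7909e+5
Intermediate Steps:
w = 2/3 (w = (1/6)*(-2)**2 = (1/6)*4 = 2/3 ≈ 0.66667)
S(c) = 289 (S(c) = 9*(2/3 + 5)**2 = 9*(17/3)**2 = 9*(289/9) = 289)
T(V) = 2*V (T(V) = (2*V)*1 = 2*V)
P(x) = 3/(289 + x) (P(x) = 3/(x + 289) = 3/(289 + x))
P(-104 + T(-2)) - 1*179085 = 3/(289 + (-104 + 2*(-2))) - 1*179085 = 3/(289 + (-104 - 4)) - 179085 = 3/(289 - 108) - 179085 = 3/181 - 179085 = -32414382/181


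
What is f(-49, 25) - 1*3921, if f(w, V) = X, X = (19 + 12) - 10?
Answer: -3900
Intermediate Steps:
X = 21 (X = 31 - 10 = 21)
f(w, V) = 21
f(-49, 25) - 1*3921 = 21 - 1*3921 = 21 - 3921 = -3900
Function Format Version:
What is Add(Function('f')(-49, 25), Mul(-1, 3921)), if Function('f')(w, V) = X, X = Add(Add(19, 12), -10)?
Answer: -3900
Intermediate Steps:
X = 21 (X = Add(31, -10) = 21)
Function('f')(w, V) = 21
Add(Function('f')(-49, 25), Mul(-1, 3921)) = Add(21, Mul(-1, 3921)) = Add(21, -3921) = -3900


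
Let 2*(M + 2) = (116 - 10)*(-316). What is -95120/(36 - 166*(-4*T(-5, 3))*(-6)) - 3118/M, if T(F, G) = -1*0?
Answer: -199143469/75375 ≈ -2642.0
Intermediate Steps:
T(F, G) = 0
M = -16750 (M = -2 + ((116 - 10)*(-316))/2 = -2 + (106*(-316))/2 = -2 + (½)*(-33496) = -2 - 16748 = -16750)
-95120/(36 - 166*(-4*T(-5, 3))*(-6)) - 3118/M = -95120/(36 - 166*(-4*0)*(-6)) - 3118/(-16750) = -95120/(36 - 0*(-6)) - 3118*(-1/16750) = -95120/(36 - 166*0) + 1559/8375 = -95120/(36 + 0) + 1559/8375 = -95120/36 + 1559/8375 = -95120*1/36 + 1559/8375 = -23780/9 + 1559/8375 = -199143469/75375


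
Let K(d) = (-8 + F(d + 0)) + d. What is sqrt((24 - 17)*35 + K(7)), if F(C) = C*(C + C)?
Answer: 3*sqrt(38) ≈ 18.493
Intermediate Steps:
F(C) = 2*C**2 (F(C) = C*(2*C) = 2*C**2)
K(d) = -8 + d + 2*d**2 (K(d) = (-8 + 2*(d + 0)**2) + d = (-8 + 2*d**2) + d = -8 + d + 2*d**2)
sqrt((24 - 17)*35 + K(7)) = sqrt((24 - 17)*35 + (-8 + 7 + 2*7**2)) = sqrt(7*35 + (-8 + 7 + 2*49)) = sqrt(245 + (-8 + 7 + 98)) = sqrt(245 + 97) = sqrt(342) = 3*sqrt(38)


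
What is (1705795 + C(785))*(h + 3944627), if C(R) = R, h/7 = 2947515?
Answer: 41943012586560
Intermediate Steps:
h = 20632605 (h = 7*2947515 = 20632605)
(1705795 + C(785))*(h + 3944627) = (1705795 + 785)*(20632605 + 3944627) = 1706580*24577232 = 41943012586560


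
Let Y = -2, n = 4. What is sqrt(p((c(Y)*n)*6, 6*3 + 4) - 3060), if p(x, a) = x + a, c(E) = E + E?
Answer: I*sqrt(3134) ≈ 55.982*I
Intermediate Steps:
c(E) = 2*E
p(x, a) = a + x
sqrt(p((c(Y)*n)*6, 6*3 + 4) - 3060) = sqrt(((6*3 + 4) + ((2*(-2))*4)*6) - 3060) = sqrt(((18 + 4) - 4*4*6) - 3060) = sqrt((22 - 16*6) - 3060) = sqrt((22 - 96) - 3060) = sqrt(-74 - 3060) = sqrt(-3134) = I*sqrt(3134)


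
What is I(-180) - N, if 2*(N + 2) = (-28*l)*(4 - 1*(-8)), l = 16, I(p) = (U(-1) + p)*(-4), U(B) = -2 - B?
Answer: 3414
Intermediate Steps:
I(p) = 4 - 4*p (I(p) = ((-2 - 1*(-1)) + p)*(-4) = ((-2 + 1) + p)*(-4) = (-1 + p)*(-4) = 4 - 4*p)
N = -2690 (N = -2 + ((-28*16)*(4 - 1*(-8)))/2 = -2 + (-448*(4 + 8))/2 = -2 + (-448*12)/2 = -2 + (½)*(-5376) = -2 - 2688 = -2690)
I(-180) - N = (4 - 4*(-180)) - 1*(-2690) = (4 + 720) + 2690 = 724 + 2690 = 3414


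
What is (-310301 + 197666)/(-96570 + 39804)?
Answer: 37545/18922 ≈ 1.9842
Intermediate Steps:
(-310301 + 197666)/(-96570 + 39804) = -112635/(-56766) = -112635*(-1/56766) = 37545/18922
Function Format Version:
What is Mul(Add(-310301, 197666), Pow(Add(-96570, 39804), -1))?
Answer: Rational(37545, 18922) ≈ 1.9842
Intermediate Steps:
Mul(Add(-310301, 197666), Pow(Add(-96570, 39804), -1)) = Mul(-112635, Pow(-56766, -1)) = Mul(-112635, Rational(-1, 56766)) = Rational(37545, 18922)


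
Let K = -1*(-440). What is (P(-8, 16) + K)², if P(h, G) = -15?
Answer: 180625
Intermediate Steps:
K = 440
(P(-8, 16) + K)² = (-15 + 440)² = 425² = 180625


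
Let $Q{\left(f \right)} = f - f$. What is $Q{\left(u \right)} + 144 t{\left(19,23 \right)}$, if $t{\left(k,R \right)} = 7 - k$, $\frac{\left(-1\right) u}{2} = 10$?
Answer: $-1728$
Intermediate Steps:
$u = -20$ ($u = \left(-2\right) 10 = -20$)
$Q{\left(f \right)} = 0$
$Q{\left(u \right)} + 144 t{\left(19,23 \right)} = 0 + 144 \left(7 - 19\right) = 0 + 144 \left(-12\right) = 0 - 1728 = -1728$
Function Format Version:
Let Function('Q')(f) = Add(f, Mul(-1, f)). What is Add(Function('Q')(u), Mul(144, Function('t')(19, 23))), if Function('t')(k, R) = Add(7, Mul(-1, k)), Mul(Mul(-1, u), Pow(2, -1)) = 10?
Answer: -1728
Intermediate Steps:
u = -20 (u = Mul(-2, 10) = -20)
Function('Q')(f) = 0
Add(Function('Q')(u), Mul(144, Function('t')(19, 23))) = Add(0, Mul(144, Add(7, Mul(-1, 19)))) = Add(0, Mul(144, Add(7, -19))) = Add(0, Mul(144, -12)) = Add(0, -1728) = -1728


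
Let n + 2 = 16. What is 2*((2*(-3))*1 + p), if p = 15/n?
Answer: -69/7 ≈ -9.8571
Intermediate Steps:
n = 14 (n = -2 + 16 = 14)
p = 15/14 ≈ 1.0714
2*((2*(-3))*1 + p) = 2*((2*(-3))*1 + 15/14) = 2*(-6*1 + 15/14) = 2*(-6 + 15/14) = 2*(-69/14) = -69/7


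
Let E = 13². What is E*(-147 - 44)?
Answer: -32279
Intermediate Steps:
E = 169
E*(-147 - 44) = 169*(-147 - 44) = 169*(-191) = -32279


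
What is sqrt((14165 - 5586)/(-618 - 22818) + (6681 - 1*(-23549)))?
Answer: sqrt(461208567351)/3906 ≈ 173.87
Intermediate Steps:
sqrt((14165 - 5586)/(-618 - 22818) + (6681 - 1*(-23549))) = sqrt(8579/(-23436) + (6681 + 23549)) = sqrt(8579*(-1/23436) + 30230) = sqrt(-8579/23436 + 30230) = sqrt(708461701/23436) = sqrt(461208567351)/3906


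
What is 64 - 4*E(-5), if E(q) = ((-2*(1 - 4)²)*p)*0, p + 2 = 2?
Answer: 64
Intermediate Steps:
p = 0 (p = -2 + 2 = 0)
E(q) = 0 (E(q) = (-2*(1 - 4)²*0)*0 = (-2*(-3)²*0)*0 = (-2*9*0)*0 = -18*0*0 = 0*0 = 0)
64 - 4*E(-5) = 64 - 4*0 = 64 + 0 = 64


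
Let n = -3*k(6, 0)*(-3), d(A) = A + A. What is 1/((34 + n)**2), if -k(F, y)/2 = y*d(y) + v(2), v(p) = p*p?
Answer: 1/1444 ≈ 0.00069252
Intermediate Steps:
v(p) = p**2
d(A) = 2*A
k(F, y) = -8 - 4*y**2 (k(F, y) = -2*(y*(2*y) + 2**2) = -2*(2*y**2 + 4) = -2*(4 + 2*y**2) = -8 - 4*y**2)
n = -72 (n = -3*(-8 - 4*0**2)*(-3) = -3*(-8 - 4*0)*(-3) = -3*(-8 + 0)*(-3) = -3*(-8)*(-3) = 24*(-3) = -72)
1/((34 + n)**2) = 1/((34 - 72)**2) = 1/((-38)**2) = 1/1444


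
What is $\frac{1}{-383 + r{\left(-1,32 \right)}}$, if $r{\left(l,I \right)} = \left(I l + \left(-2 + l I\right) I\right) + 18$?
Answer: $- \frac{1}{1485} \approx -0.0006734$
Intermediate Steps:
$r{\left(l,I \right)} = 18 + I l + I \left(-2 + I l\right)$ ($r{\left(l,I \right)} = \left(I l + \left(-2 + I l\right) I\right) + 18 = \left(I l + I \left(-2 + I l\right)\right) + 18 = 18 + I l + I \left(-2 + I l\right)$)
$\frac{1}{-383 + r{\left(-1,32 \right)}} = \frac{1}{-383 + \left(18 - 64 + 32 \left(-1\right) - 32^{2}\right)} = \frac{1}{-383 - 1102} = \frac{1}{-1485} = - \frac{1}{1485}$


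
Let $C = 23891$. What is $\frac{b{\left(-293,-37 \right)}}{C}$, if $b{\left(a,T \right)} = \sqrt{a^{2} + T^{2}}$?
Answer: $\frac{\sqrt{87218}}{23891} \approx 0.012361$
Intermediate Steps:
$b{\left(a,T \right)} = \sqrt{T^{2} + a^{2}}$
$\frac{b{\left(-293,-37 \right)}}{C} = \frac{\sqrt{\left(-37\right)^{2} + \left(-293\right)^{2}}}{23891} = \sqrt{1369 + 85849} \cdot \frac{1}{23891} = \sqrt{87218} \cdot \frac{1}{23891} = \frac{\sqrt{87218}}{23891}$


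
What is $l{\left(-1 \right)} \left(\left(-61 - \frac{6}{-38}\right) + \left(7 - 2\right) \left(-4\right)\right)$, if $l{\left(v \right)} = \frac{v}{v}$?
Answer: $- \frac{1536}{19} \approx -80.842$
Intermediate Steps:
$l{\left(v \right)} = 1$
$l{\left(-1 \right)} \left(\left(-61 - \frac{6}{-38}\right) + \left(7 - 2\right) \left(-4\right)\right) = 1 \left(\left(-61 - \frac{6}{-38}\right) + \left(7 - 2\right) \left(-4\right)\right) = 1 \left(\left(-61 - - \frac{3}{19}\right) + 5 \left(-4\right)\right) = 1 \left(\left(-61 + \frac{3}{19}\right) - 20\right) = 1 \left(- \frac{1156}{19} - 20\right) = 1 \left(- \frac{1536}{19}\right) = - \frac{1536}{19}$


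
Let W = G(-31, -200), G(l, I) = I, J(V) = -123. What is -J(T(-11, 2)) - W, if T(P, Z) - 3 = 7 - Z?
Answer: 323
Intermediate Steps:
T(P, Z) = 10 - Z (T(P, Z) = 3 + (7 - Z) = 10 - Z)
W = -200
-J(T(-11, 2)) - W = -1*(-123) - 1*(-200) = 123 + 200 = 323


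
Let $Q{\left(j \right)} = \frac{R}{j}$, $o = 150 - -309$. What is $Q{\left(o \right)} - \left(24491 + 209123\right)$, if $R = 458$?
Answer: $- \frac{107228368}{459} \approx -2.3361 \cdot 10^{5}$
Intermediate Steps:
$o = 459$ ($o = 150 + 309 = 459$)
$Q{\left(j \right)} = \frac{458}{j}$
$Q{\left(o \right)} - \left(24491 + 209123\right) = \frac{458}{459} - \left(24491 + 209123\right) = 458 \cdot \frac{1}{459} - 233614 = \frac{458}{459} - 233614 = - \frac{107228368}{459}$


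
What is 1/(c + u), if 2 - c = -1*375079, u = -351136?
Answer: 1/23945 ≈ 4.1762e-5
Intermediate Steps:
c = 375081 (c = 2 - (-1)*375079 = 2 - 1*(-375079) = 2 + 375079 = 375081)
1/(c + u) = 1/(375081 - 351136) = 1/23945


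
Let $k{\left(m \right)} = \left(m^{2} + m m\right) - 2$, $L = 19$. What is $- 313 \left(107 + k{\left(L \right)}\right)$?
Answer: $-258851$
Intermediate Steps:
$k{\left(m \right)} = -2 + 2 m^{2}$ ($k{\left(m \right)} = \left(m^{2} + m^{2}\right) - 2 = 2 m^{2} - 2 = -2 + 2 m^{2}$)
$- 313 \left(107 + k{\left(L \right)}\right) = - 313 \left(107 - \left(2 - 2 \cdot 19^{2}\right)\right) = - 313 \left(107 + \left(-2 + 2 \cdot 361\right)\right) = - 313 \left(107 + \left(-2 + 722\right)\right) = - 313 \left(107 + 720\right) = \left(-313\right) 827 = -258851$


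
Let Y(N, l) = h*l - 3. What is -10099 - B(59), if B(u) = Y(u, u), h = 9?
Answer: -10627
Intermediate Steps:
Y(N, l) = -3 + 9*l (Y(N, l) = 9*l - 3 = -3 + 9*l)
B(u) = -3 + 9*u
-10099 - B(59) = -10099 - (-3 + 9*59) = -10099 - (-3 + 531) = -10099 - 1*528 = -10099 - 528 = -10627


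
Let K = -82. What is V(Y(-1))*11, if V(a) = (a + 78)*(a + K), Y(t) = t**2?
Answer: -70389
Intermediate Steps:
V(a) = (-82 + a)*(78 + a) (V(a) = (a + 78)*(a - 82) = (78 + a)*(-82 + a) = (-82 + a)*(78 + a))
V(Y(-1))*11 = (-6396 + ((-1)**2)**2 - 4*(-1)**2)*11 = (-6396 + 1**2 - 4*1)*11 = (-6396 + 1 - 4)*11 = -6399*11 = -70389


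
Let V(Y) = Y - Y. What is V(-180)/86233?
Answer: 0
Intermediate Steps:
V(Y) = 0
V(-180)/86233 = 0/86233 = 0*(1/86233) = 0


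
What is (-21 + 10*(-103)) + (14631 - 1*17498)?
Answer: -3918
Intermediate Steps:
(-21 + 10*(-103)) + (14631 - 1*17498) = (-21 - 1030) + (14631 - 17498) = -1051 - 2867 = -3918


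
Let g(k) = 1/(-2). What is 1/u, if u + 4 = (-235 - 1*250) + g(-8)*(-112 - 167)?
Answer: -2/699 ≈ -0.0028612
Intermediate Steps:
g(k) = -½
u = -699/2 (u = -4 + ((-235 - 1*250) - (-112 - 167)/2) = -4 + ((-235 - 250) - ½*(-279)) = -4 + (-485 + 279/2) = -4 - 691/2 = -699/2 ≈ -349.50)
1/u = 1/(-699/2) = -2/699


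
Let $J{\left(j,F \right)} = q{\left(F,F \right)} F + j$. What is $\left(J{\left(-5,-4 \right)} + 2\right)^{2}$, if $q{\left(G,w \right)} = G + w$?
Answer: $841$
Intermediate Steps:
$J{\left(j,F \right)} = j + 2 F^{2}$ ($J{\left(j,F \right)} = \left(F + F\right) F + j = 2 F F + j = 2 F^{2} + j = j + 2 F^{2}$)
$\left(J{\left(-5,-4 \right)} + 2\right)^{2} = \left(\left(-5 + 2 \left(-4\right)^{2}\right) + 2\right)^{2} = \left(\left(-5 + 2 \cdot 16\right) + 2\right)^{2} = \left(\left(-5 + 32\right) + 2\right)^{2} = \left(27 + 2\right)^{2} = 29^{2} = 841$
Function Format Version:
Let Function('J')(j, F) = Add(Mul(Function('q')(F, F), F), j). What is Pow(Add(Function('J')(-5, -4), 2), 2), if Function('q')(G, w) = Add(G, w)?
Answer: 841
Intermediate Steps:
Function('J')(j, F) = Add(j, Mul(2, Pow(F, 2))) (Function('J')(j, F) = Add(Mul(Add(F, F), F), j) = Add(Mul(Mul(2, F), F), j) = Add(Mul(2, Pow(F, 2)), j) = Add(j, Mul(2, Pow(F, 2))))
Pow(Add(Function('J')(-5, -4), 2), 2) = Pow(Add(Add(-5, Mul(2, Pow(-4, 2))), 2), 2) = Pow(Add(Add(-5, Mul(2, 16)), 2), 2) = Pow(Add(Add(-5, 32), 2), 2) = Pow(Add(27, 2), 2) = Pow(29, 2) = 841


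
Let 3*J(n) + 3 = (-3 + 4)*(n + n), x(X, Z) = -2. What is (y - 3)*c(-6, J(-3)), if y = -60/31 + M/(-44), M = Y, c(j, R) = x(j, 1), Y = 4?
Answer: 3428/341 ≈ 10.053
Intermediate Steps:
J(n) = -1 + 2*n/3 (J(n) = -1 + ((-3 + 4)*(n + n))/3 = -1 + (1*(2*n))/3 = -1 + (2*n)/3 = -1 + 2*n/3)
c(j, R) = -2
M = 4
y = -691/341 (y = -60/31 + 4/(-44) = -60*1/31 + 4*(-1/44) = -60/31 - 1/11 = -691/341 ≈ -2.0264)
(y - 3)*c(-6, J(-3)) = (-691/341 - 3)*(-2) = -1714/341*(-2) = 3428/341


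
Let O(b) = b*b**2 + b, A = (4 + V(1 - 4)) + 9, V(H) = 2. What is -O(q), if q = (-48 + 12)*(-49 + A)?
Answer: -1833768648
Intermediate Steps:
A = 15 (A = (4 + 2) + 9 = 6 + 9 = 15)
q = 1224 (q = (-48 + 12)*(-49 + 15) = -36*(-34) = 1224)
O(b) = b + b**3 (O(b) = b**3 + b = b + b**3)
-O(q) = -(1224 + 1224**3) = -(1224 + 1833767424) = -1*1833768648 = -1833768648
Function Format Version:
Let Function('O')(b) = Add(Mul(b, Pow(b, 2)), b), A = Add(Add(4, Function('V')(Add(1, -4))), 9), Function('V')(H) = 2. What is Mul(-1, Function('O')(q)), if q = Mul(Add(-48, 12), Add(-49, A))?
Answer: -1833768648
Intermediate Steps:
A = 15 (A = Add(Add(4, 2), 9) = Add(6, 9) = 15)
q = 1224 (q = Mul(Add(-48, 12), Add(-49, 15)) = Mul(-36, -34) = 1224)
Function('O')(b) = Add(b, Pow(b, 3)) (Function('O')(b) = Add(Pow(b, 3), b) = Add(b, Pow(b, 3)))
Mul(-1, Function('O')(q)) = Mul(-1, Add(1224, Pow(1224, 3))) = Mul(-1, Add(1224, 1833767424)) = Mul(-1, 1833768648) = -1833768648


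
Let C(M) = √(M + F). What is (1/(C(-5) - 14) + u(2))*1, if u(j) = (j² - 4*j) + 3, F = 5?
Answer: -15/14 ≈ -1.0714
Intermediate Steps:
C(M) = √(5 + M) (C(M) = √(M + 5) = √(5 + M))
u(j) = 3 + j² - 4*j
(1/(C(-5) - 14) + u(2))*1 = (1/(√(5 - 5) - 14) + (3 + 2² - 4*2))*1 = (1/(√0 - 14) + (3 + 4 - 8))*1 = (1/(0 - 14) - 1)*1 = (1/(-14) - 1)*1 = (-1/14 - 1)*1 = -15/14*1 = -15/14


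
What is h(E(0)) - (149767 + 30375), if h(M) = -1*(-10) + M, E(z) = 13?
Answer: -180119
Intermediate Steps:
h(M) = 10 + M
h(E(0)) - (149767 + 30375) = (10 + 13) - (149767 + 30375) = 23 - 1*180142 = 23 - 180142 = -180119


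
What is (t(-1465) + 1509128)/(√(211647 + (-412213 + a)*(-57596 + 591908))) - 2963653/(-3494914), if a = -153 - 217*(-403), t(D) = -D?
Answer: 2963653/3494914 - 503531*I*√173605771833/57868590611 ≈ 0.84799 - 3.6255*I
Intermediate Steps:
a = 87298 (a = -153 + 87451 = 87298)
(t(-1465) + 1509128)/(√(211647 + (-412213 + a)*(-57596 + 591908))) - 2963653/(-3494914) = (-1*(-1465) + 1509128)/(√(211647 + (-412213 + 87298)*(-57596 + 591908))) - 2963653/(-3494914) = (1465 + 1509128)/(√(211647 - 324915*534312)) - 2963653*(-1/3494914) = 1510593/(√(211647 - 173605983480)) + 2963653/3494914 = 1510593/(√(-173605771833)) + 2963653/3494914 = 1510593/((I*√173605771833)) + 2963653/3494914 = 1510593*(-I*√173605771833/173605771833) + 2963653/3494914 = -503531*I*√173605771833/57868590611 + 2963653/3494914 = 2963653/3494914 - 503531*I*√173605771833/57868590611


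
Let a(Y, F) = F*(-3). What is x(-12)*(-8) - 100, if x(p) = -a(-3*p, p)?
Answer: 188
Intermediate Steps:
a(Y, F) = -3*F
x(p) = 3*p (x(p) = -(-3)*p = 3*p)
x(-12)*(-8) - 100 = (3*(-12))*(-8) - 100 = -36*(-8) - 100 = 288 - 100 = 188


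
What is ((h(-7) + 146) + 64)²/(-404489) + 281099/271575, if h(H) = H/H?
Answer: 101610662836/109849100175 ≈ 0.92500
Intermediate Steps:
h(H) = 1
((h(-7) + 146) + 64)²/(-404489) + 281099/271575 = ((1 + 146) + 64)²/(-404489) + 281099/271575 = (147 + 64)²*(-1/404489) + 281099*(1/271575) = 211²*(-1/404489) + 281099/271575 = 44521*(-1/404489) + 281099/271575 = -44521/404489 + 281099/271575 = 101610662836/109849100175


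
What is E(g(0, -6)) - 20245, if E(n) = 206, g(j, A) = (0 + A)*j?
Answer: -20039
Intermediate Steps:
g(j, A) = A*j
E(g(0, -6)) - 20245 = 206 - 20245 = -20039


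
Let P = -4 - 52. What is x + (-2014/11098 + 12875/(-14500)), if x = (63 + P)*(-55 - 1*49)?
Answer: -469290311/643684 ≈ -729.07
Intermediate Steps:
P = -56
x = -728 (x = (63 - 56)*(-55 - 1*49) = 7*(-55 - 49) = 7*(-104) = -728)
x + (-2014/11098 + 12875/(-14500)) = -728 + (-2014/11098 + 12875/(-14500)) = -728 + (-2014*1/11098 + 12875*(-1/14500)) = -728 + (-1007/5549 - 103/116) = -728 - 688359/643684 = -469290311/643684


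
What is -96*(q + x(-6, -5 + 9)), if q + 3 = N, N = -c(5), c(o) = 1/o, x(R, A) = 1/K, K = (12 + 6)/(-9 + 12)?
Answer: 1456/5 ≈ 291.20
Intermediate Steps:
K = 6 (K = 18/3 = 18*(⅓) = 6)
x(R, A) = ⅙ (x(R, A) = 1/6 = ⅙)
c(o) = 1/o
N = -⅕ (N = -1/5 = -1*⅕ = -⅕ ≈ -0.20000)
q = -16/5 (q = -3 - ⅕ = -16/5 ≈ -3.2000)
-96*(q + x(-6, -5 + 9)) = -96*(-16/5 + ⅙) = -96*(-91/30) = 1456/5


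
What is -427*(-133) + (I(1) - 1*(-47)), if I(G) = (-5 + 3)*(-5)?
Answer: 56848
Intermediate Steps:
I(G) = 10 (I(G) = -2*(-5) = 10)
-427*(-133) + (I(1) - 1*(-47)) = -427*(-133) + (10 - 1*(-47)) = 56791 + (10 + 47) = 56791 + 57 = 56848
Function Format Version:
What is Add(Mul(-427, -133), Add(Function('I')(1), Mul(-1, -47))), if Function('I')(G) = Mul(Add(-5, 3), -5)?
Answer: 56848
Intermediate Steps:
Function('I')(G) = 10 (Function('I')(G) = Mul(-2, -5) = 10)
Add(Mul(-427, -133), Add(Function('I')(1), Mul(-1, -47))) = Add(Mul(-427, -133), Add(10, Mul(-1, -47))) = Add(56791, Add(10, 47)) = Add(56791, 57) = 56848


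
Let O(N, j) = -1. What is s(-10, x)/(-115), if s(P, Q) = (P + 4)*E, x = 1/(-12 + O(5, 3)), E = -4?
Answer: -24/115 ≈ -0.20870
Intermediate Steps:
x = -1/13 (x = 1/(-12 - 1) = 1/(-13) = -1/13 ≈ -0.076923)
s(P, Q) = -16 - 4*P (s(P, Q) = (P + 4)*(-4) = (4 + P)*(-4) = -16 - 4*P)
s(-10, x)/(-115) = (-16 - 4*(-10))/(-115) = (-16 + 40)*(-1/115) = 24*(-1/115) = -24/115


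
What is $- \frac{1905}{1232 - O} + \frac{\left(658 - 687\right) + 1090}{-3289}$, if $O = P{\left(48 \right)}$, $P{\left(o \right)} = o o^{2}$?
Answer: $- \frac{21953083}{71937008} \approx -0.30517$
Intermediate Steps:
$P{\left(o \right)} = o^{3}$
$O = 110592$ ($O = 48^{3} = 110592$)
$- \frac{1905}{1232 - O} + \frac{\left(658 - 687\right) + 1090}{-3289} = - \frac{1905}{1232 - 110592} + \frac{\left(658 - 687\right) + 1090}{-3289} = - \frac{1905}{1232 - 110592} + \left(-29 + 1090\right) \left(- \frac{1}{3289}\right) = - \frac{1905}{-109360} + 1061 \left(- \frac{1}{3289}\right) = \left(-1905\right) \left(- \frac{1}{109360}\right) - \frac{1061}{3289} = \frac{381}{21872} - \frac{1061}{3289} = - \frac{21953083}{71937008}$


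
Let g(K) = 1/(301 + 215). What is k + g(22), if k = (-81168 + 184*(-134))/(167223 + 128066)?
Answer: -54309895/152369124 ≈ -0.35644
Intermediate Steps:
g(K) = 1/516
k = -105824/295289 (k = (-81168 - 24656)/295289 = -105824*1/295289 = -105824/295289 ≈ -0.35837)
k + g(22) = -105824/295289 + 1/516 = -54309895/152369124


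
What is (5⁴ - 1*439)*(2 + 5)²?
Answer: 9114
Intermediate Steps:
(5⁴ - 1*439)*(2 + 5)² = (625 - 439)*7² = 186*49 = 9114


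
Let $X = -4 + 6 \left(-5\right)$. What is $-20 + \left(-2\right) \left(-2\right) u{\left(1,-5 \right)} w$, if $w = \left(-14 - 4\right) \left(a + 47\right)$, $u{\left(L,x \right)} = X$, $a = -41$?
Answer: $14668$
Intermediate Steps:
$X = -34$ ($X = -4 - 30 = -34$)
$u{\left(L,x \right)} = -34$
$w = -108$ ($w = \left(-14 - 4\right) \left(-41 + 47\right) = \left(-18\right) 6 = -108$)
$-20 + \left(-2\right) \left(-2\right) u{\left(1,-5 \right)} w = -20 + \left(-2\right) \left(-2\right) \left(-34\right) \left(-108\right) = -20 + 4 \left(-34\right) \left(-108\right) = -20 - -14688 = -20 + 14688 = 14668$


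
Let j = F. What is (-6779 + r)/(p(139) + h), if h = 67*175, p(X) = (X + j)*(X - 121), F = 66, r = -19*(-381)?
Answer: 92/3083 ≈ 0.029841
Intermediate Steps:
r = 7239
j = 66
p(X) = (-121 + X)*(66 + X) (p(X) = (X + 66)*(X - 121) = (66 + X)*(-121 + X) = (-121 + X)*(66 + X))
h = 11725
(-6779 + r)/(p(139) + h) = (-6779 + 7239)/((-7986 + 139**2 - 55*139) + 11725) = 460/((-7986 + 19321 - 7645) + 11725) = 460/(3690 + 11725) = 460/15415 = 460*(1/15415) = 92/3083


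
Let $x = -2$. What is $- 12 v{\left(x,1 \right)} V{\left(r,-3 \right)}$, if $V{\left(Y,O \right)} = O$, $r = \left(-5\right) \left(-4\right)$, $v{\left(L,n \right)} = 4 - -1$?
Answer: $180$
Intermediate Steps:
$v{\left(L,n \right)} = 5$ ($v{\left(L,n \right)} = 4 + 1 = 5$)
$r = 20$
$- 12 v{\left(x,1 \right)} V{\left(r,-3 \right)} = \left(-12\right) 5 \left(-3\right) = \left(-60\right) \left(-3\right) = 180$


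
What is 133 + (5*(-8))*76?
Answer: -2907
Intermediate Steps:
133 + (5*(-8))*76 = 133 - 40*76 = 133 - 3040 = -2907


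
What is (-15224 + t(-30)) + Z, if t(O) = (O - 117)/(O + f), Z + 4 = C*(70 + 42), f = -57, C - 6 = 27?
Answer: -334379/29 ≈ -11530.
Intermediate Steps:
C = 33 (C = 6 + 27 = 33)
Z = 3692 (Z = -4 + 33*(70 + 42) = -4 + 33*112 = -4 + 3696 = 3692)
t(O) = (-117 + O)/(-57 + O) (t(O) = (O - 117)/(O - 57) = (-117 + O)/(-57 + O))
(-15224 + t(-30)) + Z = (-15224 + (-117 - 30)/(-57 - 30)) + 3692 = (-15224 - 147/(-87)) + 3692 = (-15224 - 1/87*(-147)) + 3692 = (-15224 + 49/29) + 3692 = -441447/29 + 3692 = -334379/29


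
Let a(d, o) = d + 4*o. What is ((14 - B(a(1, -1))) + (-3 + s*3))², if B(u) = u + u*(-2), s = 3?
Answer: 289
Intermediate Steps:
B(u) = -u (B(u) = u - 2*u = -u)
((14 - B(a(1, -1))) + (-3 + s*3))² = ((14 - (-1)*(1 + 4*(-1))) + (-3 + 3*3))² = ((14 - (-1)*(1 - 4)) + (-3 + 9))² = ((14 - (-1)*(-3)) + 6)² = ((14 - 1*3) + 6)² = ((14 - 3) + 6)² = (11 + 6)² = 17² = 289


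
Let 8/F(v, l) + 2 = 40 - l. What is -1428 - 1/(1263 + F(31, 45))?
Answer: -12613531/8833 ≈ -1428.0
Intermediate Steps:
F(v, l) = 8/(38 - l) (F(v, l) = 8/(-2 + (40 - l)) = 8/(38 - l))
-1428 - 1/(1263 + F(31, 45)) = -1428 - 1/(1263 - 8/(-38 + 45)) = -1428 - 1/(1263 - 8/7) = -1428 - 1/8833/7 = -1428 - 1*7/8833 = -1428 - 7/8833 = -12613531/8833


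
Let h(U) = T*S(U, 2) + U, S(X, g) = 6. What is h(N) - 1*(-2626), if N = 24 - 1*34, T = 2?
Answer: 2628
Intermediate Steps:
N = -10 (N = 24 - 34 = -10)
h(U) = 12 + U (h(U) = 2*6 + U = 12 + U)
h(N) - 1*(-2626) = (12 - 10) - 1*(-2626) = 2 + 2626 = 2628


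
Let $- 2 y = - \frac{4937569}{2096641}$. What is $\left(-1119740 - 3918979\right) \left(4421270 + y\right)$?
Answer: $- \frac{93416020427574006771}{4193282} \approx -2.2278 \cdot 10^{13}$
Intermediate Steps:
$y = \frac{4937569}{4193282}$ ($y = - \frac{\left(-4937569\right) \frac{1}{2096641}}{2} = \left(- \frac{1}{2}\right) \left(- \frac{4937569}{2096641}\right) = \frac{4937569}{4193282} \approx 1.1775$)
$\left(-1119740 - 3918979\right) \left(4421270 + y\right) = \left(-1119740 - 3918979\right) \left(4421270 + \frac{4937569}{4193282}\right) = \left(-5038719\right) \frac{18539636845709}{4193282} = - \frac{93416020427574006771}{4193282}$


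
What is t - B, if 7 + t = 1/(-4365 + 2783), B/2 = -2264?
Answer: 7152221/1582 ≈ 4521.0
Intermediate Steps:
B = -4528 (B = 2*(-2264) = -4528)
t = -11075/1582 (t = -7 + 1/(-4365 + 2783) = -7 + 1/(-1582) = -7 - 1/1582 = -11075/1582 ≈ -7.0006)
t - B = -11075/1582 - 1*(-4528) = -11075/1582 + 4528 = 7152221/1582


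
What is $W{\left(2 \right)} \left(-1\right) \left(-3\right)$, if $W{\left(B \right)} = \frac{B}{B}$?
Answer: $3$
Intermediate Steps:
$W{\left(B \right)} = 1$
$W{\left(2 \right)} \left(-1\right) \left(-3\right) = 1 \left(-1\right) \left(-3\right) = \left(-1\right) \left(-3\right) = 3$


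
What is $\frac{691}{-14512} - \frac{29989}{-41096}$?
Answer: $\frac{50850379}{74548144} \approx 0.68211$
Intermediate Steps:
$\frac{691}{-14512} - \frac{29989}{-41096} = 691 \left(- \frac{1}{14512}\right) - - \frac{29989}{41096} = - \frac{691}{14512} + \frac{29989}{41096} = \frac{50850379}{74548144}$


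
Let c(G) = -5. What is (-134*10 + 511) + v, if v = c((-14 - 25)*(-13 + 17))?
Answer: -834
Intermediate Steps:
v = -5
(-134*10 + 511) + v = (-134*10 + 511) - 5 = (-1340 + 511) - 5 = -829 - 5 = -834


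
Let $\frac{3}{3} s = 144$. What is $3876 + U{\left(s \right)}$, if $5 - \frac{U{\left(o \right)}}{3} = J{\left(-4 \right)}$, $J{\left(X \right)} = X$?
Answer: $3903$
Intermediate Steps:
$s = 144$
$U{\left(o \right)} = 27$ ($U{\left(o \right)} = 15 - -12 = 15 + 12 = 27$)
$3876 + U{\left(s \right)} = 3876 + 27 = 3903$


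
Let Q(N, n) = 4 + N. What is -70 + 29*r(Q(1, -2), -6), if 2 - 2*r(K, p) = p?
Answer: 46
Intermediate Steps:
r(K, p) = 1 - p/2
-70 + 29*r(Q(1, -2), -6) = -70 + 29*(1 - 1/2*(-6)) = -70 + 29*(1 + 3) = -70 + 29*4 = -70 + 116 = 46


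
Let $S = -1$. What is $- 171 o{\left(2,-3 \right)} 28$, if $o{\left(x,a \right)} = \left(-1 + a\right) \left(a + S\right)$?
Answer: $-76608$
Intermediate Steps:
$o{\left(x,a \right)} = \left(-1 + a\right)^{2}$ ($o{\left(x,a \right)} = \left(-1 + a\right) \left(a - 1\right) = \left(-1 + a\right) \left(-1 + a\right) = \left(-1 + a\right)^{2}$)
$- 171 o{\left(2,-3 \right)} 28 = - 171 \left(1 + \left(-3\right)^{2} - -6\right) 28 = - 171 \left(1 + 9 + 6\right) 28 = - 171 \cdot 16 \cdot 28 = \left(-171\right) 448 = -76608$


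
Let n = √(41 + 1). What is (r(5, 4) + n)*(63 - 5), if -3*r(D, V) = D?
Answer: -290/3 + 58*√42 ≈ 279.22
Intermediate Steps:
r(D, V) = -D/3
n = √42 ≈ 6.4807
(r(5, 4) + n)*(63 - 5) = (-⅓*5 + √42)*(63 - 5) = (-5/3 + √42)*58 = -290/3 + 58*√42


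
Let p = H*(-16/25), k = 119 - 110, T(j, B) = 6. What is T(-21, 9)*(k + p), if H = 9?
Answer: 486/25 ≈ 19.440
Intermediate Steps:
k = 9
p = -144/25 (p = 9*(-16/25) = -144/25 ≈ -5.7600)
T(-21, 9)*(k + p) = 6*(9 - 144/25) = 6*(81/25) = 486/25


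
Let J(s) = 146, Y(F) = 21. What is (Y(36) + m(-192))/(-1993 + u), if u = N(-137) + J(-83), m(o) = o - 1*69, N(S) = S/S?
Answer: 120/923 ≈ 0.13001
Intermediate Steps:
N(S) = 1
m(o) = -69 + o (m(o) = o - 69 = -69 + o)
u = 147 (u = 1 + 146 = 147)
(Y(36) + m(-192))/(-1993 + u) = (21 + (-69 - 192))/(-1993 + 147) = (21 - 261)/(-1846) = -240*(-1/1846) = 120/923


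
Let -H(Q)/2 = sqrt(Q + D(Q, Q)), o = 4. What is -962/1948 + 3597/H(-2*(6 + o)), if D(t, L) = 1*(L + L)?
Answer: -481/974 + 1199*I*sqrt(15)/20 ≈ -0.49384 + 232.19*I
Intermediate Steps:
D(t, L) = 2*L (D(t, L) = 1*(2*L) = 2*L)
H(Q) = -2*sqrt(3)*sqrt(Q) (H(Q) = -2*sqrt(Q + 2*Q) = -2*sqrt(3)*sqrt(Q))
-962/1948 + 3597/H(-2*(6 + o)) = -962/1948 + 3597/((-2*sqrt(3)*sqrt(-2*(6 + 4)))) = -962*1/1948 + 3597/((-2*sqrt(3)*sqrt(-2*10))) = -481/974 + 3597/((-2*sqrt(3)*sqrt(-20))) = -481/974 + 3597/((-2*sqrt(3)*2*I*sqrt(5))) = -481/974 + 3597/((-4*I*sqrt(15))) = -481/974 + 3597*(I*sqrt(15)/60) = -481/974 + 1199*I*sqrt(15)/20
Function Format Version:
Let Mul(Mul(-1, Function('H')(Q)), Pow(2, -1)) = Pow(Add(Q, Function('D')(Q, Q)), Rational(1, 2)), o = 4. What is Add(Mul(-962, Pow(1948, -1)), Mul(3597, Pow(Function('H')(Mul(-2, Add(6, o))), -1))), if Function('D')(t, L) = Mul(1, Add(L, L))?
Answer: Add(Rational(-481, 974), Mul(Rational(1199, 20), I, Pow(15, Rational(1, 2)))) ≈ Add(-0.49384, Mul(232.19, I))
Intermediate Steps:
Function('D')(t, L) = Mul(2, L) (Function('D')(t, L) = Mul(1, Mul(2, L)) = Mul(2, L))
Function('H')(Q) = Mul(-2, Pow(3, Rational(1, 2)), Pow(Q, Rational(1, 2))) (Function('H')(Q) = Mul(-2, Pow(Add(Q, Mul(2, Q)), Rational(1, 2))) = Mul(-2, Pow(Mul(3, Q), Rational(1, 2))) = Mul(-2, Mul(Pow(3, Rational(1, 2)), Pow(Q, Rational(1, 2)))) = Mul(-2, Pow(3, Rational(1, 2)), Pow(Q, Rational(1, 2))))
Add(Mul(-962, Pow(1948, -1)), Mul(3597, Pow(Function('H')(Mul(-2, Add(6, o))), -1))) = Add(Mul(-962, Pow(1948, -1)), Mul(3597, Pow(Mul(-2, Pow(3, Rational(1, 2)), Pow(Mul(-2, Add(6, 4)), Rational(1, 2))), -1))) = Add(Mul(-962, Rational(1, 1948)), Mul(3597, Pow(Mul(-2, Pow(3, Rational(1, 2)), Pow(Mul(-2, 10), Rational(1, 2))), -1))) = Add(Rational(-481, 974), Mul(3597, Pow(Mul(-2, Pow(3, Rational(1, 2)), Pow(-20, Rational(1, 2))), -1))) = Add(Rational(-481, 974), Mul(3597, Pow(Mul(-2, Pow(3, Rational(1, 2)), Mul(2, I, Pow(5, Rational(1, 2)))), -1))) = Add(Rational(-481, 974), Mul(3597, Pow(Mul(-4, I, Pow(15, Rational(1, 2))), -1))) = Add(Rational(-481, 974), Mul(3597, Mul(Rational(1, 60), I, Pow(15, Rational(1, 2))))) = Add(Rational(-481, 974), Mul(Rational(1199, 20), I, Pow(15, Rational(1, 2))))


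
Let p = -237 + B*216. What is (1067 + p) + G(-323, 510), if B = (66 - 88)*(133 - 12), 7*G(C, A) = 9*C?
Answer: -4022041/7 ≈ -5.7458e+5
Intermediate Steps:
G(C, A) = 9*C/7 (G(C, A) = (9*C)/7 = 9*C/7)
B = -2662 (B = -22*121 = -2662)
p = -575229 (p = -237 - 2662*216 = -237 - 574992 = -575229)
(1067 + p) + G(-323, 510) = (1067 - 575229) + (9/7)*(-323) = -574162 - 2907/7 = -4022041/7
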